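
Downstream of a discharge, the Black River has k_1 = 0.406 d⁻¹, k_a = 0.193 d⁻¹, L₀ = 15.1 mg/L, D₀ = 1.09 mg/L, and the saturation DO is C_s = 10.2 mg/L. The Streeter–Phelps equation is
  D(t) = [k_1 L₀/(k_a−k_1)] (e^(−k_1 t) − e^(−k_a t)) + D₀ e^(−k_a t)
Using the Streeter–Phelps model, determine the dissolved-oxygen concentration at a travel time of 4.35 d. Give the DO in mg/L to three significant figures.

DO ≈ 2.22 mg/L

k_1 L₀/(k_a−k_1) = 0.406×15.1/(0.193−0.406) = 6.131/-0.2130 = -28.78 mg/L.
e^(−k_1 t) = e^(−0.406×4.350) = 0.1710; e^(−k_a t) = e^(−0.193×4.350) = 0.4319.
D = -28.78 × (0.1710 − 0.4319) + 1.09 × 0.4319 = 7.509 + 0.4708 = 7.980 mg/L.
DO = C_s − D = 10.2 − 7.980 = 2.220 mg/L.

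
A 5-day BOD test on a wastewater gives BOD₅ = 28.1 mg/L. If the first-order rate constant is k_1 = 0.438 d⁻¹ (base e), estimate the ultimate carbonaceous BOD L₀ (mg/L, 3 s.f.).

BOD₅ = L₀(1 − e^(−5k_1)) ⇒ L₀ = BOD₅ / (1 − e^(−5×0.438))
= 28.1 / (1 − 0.1119) = 28.1 / 0.8881 = 31.64 mg/L.

L₀ ≈ 31.6 mg/L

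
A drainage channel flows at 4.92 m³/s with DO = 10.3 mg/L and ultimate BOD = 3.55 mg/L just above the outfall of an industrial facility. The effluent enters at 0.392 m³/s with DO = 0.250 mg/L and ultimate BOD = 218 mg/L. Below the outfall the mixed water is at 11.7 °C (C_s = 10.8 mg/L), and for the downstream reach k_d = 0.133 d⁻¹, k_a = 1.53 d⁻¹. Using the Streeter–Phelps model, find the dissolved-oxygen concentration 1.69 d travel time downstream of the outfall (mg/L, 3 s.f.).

DO ≈ 9.37 mg/L

Mixed DO = (4.92×10.3 + 0.392×0.250)/(4.92+0.392) = 50.77/5.312 = 9.558 mg/L.
Mixed L₀ = (4.92×3.55 + 0.392×218)/(5.312) = 102.9/5.312 = 19.38 mg/L.
Initial deficit D₀ = C_s − DO₀ = 10.8 − 9.558 = 1.242 mg/L.
D(1.69) = [0.133×19.38/(1.53−0.133)](e^(−0.133×1.69) − e^(−1.53×1.69)) + 1.242 e^(−1.53×1.69)
= 1.845 × (0.7987 − 0.07534) + 1.242 × 0.07534 = 1.428 mg/L.
DO = 10.8 − 1.428 = 9.372 mg/L.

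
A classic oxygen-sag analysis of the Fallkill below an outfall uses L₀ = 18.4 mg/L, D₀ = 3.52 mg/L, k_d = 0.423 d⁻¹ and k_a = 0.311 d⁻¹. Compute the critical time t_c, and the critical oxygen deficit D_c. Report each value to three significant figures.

t_c = [1/(k_a−k_d)] ln[(k_a/k_d)(1 − D₀(k_a−k_d)/(k_d L₀))]
= [1/(0.311−0.423)] ln[(0.311/0.423)(1 − 3.52×-0.1120/(0.423×18.4))]
= (1/-0.1120) ln[0.7352 × 1.051] = -8.929 × ln(0.7725) = -8.929 × -0.2582 = 2.305 d.
D_c = (k_d/k_a) L₀ e^(−k_d t_c) = (0.423/0.311) × 18.4 × e^(−0.423×2.305) = 1.360 × 18.4 × 0.3772 = 9.439 mg/L.

t_c ≈ 2.31 d; D_c ≈ 9.44 mg/L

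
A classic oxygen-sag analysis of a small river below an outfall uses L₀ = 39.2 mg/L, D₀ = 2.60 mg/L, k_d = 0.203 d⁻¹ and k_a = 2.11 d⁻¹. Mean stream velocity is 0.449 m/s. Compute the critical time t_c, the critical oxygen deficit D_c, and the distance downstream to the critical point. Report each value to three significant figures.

t_c ≈ 0.716 d; D_c ≈ 3.26 mg/L; x_c ≈ 27.8 km

t_c = [1/(k_a−k_d)] ln[(k_a/k_d)(1 − D₀(k_a−k_d)/(k_d L₀))]
= [1/(2.11−0.203)] ln[(2.11/0.203)(1 − 2.60×1.907/(0.203×39.2))]
= (1/1.907) ln[10.39 × 0.3769] = 0.5244 × ln(3.918) = 0.5244 × 1.366 = 0.7161 d.
L(t_c) = L₀ e^(−k_d t_c) = 39.2 × 0.8647 = 33.90 mg/L, and at the critical point k_a D_c = k_d L, so D_c = (0.203/2.11) × 33.90 = 3.261 mg/L.
x_c = v t_c = 0.449 m/s × 0.7161 d × 86400 s/d = 27780 m ≈ 27.8 km.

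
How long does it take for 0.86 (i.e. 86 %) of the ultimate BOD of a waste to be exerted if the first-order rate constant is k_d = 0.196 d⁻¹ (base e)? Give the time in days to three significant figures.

t ≈ 10.0 d

y/L₀ = 1 − e^(−k_d t) = 0.86 ⇒ e^(−k_d t) = 0.140
t = −ln(0.140) / 0.196 = 1.966 / 0.196 = 10.03 d.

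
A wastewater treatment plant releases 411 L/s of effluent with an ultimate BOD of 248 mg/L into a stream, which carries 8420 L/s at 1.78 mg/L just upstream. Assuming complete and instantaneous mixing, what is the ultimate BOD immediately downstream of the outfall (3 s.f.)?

Flow-weighted mixing: C = (Q_r C_r + Q_w C_w)/(Q_r + Q_w)
= (8420×1.78 + 411×248)/(8420 + 411) = 116900/8831 = 13.24 mg/L.

13.2 mg/L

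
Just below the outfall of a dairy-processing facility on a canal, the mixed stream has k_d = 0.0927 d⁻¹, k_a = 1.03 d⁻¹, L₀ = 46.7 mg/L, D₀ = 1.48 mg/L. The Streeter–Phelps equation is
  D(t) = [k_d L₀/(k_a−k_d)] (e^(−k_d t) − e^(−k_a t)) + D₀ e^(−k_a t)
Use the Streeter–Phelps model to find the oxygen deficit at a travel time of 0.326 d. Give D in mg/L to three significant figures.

D ≈ 2.24 mg/L

k_d L₀/(k_a−k_d) = 0.0927×46.7/(1.03−0.0927) = 4.329/0.9373 = 4.619 mg/L.
e^(−k_d t) = e^(−0.0927×0.3260) = 0.9702; e^(−k_a t) = e^(−1.03×0.3260) = 0.7148.
D = 4.619 × (0.9702 − 0.7148) + 1.48 × 0.7148 = 1.180 + 1.058 = 2.238 mg/L.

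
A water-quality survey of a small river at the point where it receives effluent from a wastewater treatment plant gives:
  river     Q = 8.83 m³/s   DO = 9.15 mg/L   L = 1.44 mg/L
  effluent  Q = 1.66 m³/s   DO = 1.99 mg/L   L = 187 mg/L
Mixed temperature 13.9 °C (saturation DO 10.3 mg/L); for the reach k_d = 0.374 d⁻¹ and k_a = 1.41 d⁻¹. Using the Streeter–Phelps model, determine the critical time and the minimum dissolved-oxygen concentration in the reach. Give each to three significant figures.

t_c ≈ 1.06 d; minimum DO ≈ 4.80 mg/L

Mixed DO = (8.83×9.15 + 1.66×1.99)/(8.83+1.66) = 84.10/10.49 = 8.017 mg/L.
Mixed L₀ = (8.83×1.44 + 1.66×187)/(10.49) = 323.1/10.49 = 30.80 mg/L.
Initial deficit D₀ = C_s − DO₀ = 10.3 − 8.017 = 2.283 mg/L.
t_c = (1/1.036) ln[(1.41/0.374)(1 − 2.283×1.036/(0.374×30.80))] = 0.9653 × ln(2.996) = 1.059 d.
D_c = (0.374/1.41) × 30.80 × e^(−0.374×1.059) = 0.2652 × 30.80 × 0.6729 = 5.498 mg/L.
Minimum DO = 10.3 − 5.498 = 4.802 mg/L.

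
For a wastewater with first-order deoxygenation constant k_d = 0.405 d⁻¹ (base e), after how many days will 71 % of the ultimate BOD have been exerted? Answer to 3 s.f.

y/L₀ = 1 − e^(−k_d t) = 0.71 ⇒ e^(−k_d t) = 0.290
t = −ln(0.290) / 0.405 = 1.238 / 0.405 = 3.056 d.

t ≈ 3.06 d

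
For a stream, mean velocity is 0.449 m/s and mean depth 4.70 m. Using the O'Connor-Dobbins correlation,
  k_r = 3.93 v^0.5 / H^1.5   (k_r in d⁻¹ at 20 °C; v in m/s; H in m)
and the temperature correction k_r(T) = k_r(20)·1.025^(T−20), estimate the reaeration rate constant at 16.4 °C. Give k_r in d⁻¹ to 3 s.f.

k_r ≈ 0.236 d⁻¹

k_r(20) = 3.93 × 0.449^0.5 / 4.70^1.5 = 3.93 × 0.6701 / 10.19 = 0.2584 d⁻¹.
k_r(16.4) = 0.2584 × 1.025^(16.4−20) = 0.2584 × 0.9149 = 0.2365 d⁻¹.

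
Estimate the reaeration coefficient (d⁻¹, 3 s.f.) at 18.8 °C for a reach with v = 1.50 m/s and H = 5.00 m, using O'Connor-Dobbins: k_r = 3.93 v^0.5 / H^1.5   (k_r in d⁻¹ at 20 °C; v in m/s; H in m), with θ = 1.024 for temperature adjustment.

k_r ≈ 0.418 d⁻¹

k_r(20) = 3.93 × 1.50^0.5 / 5.00^1.5 = 3.93 × 1.225 / 11.18 = 0.4305 d⁻¹.
k_r(18.8) = 0.4305 × 1.024^(18.8−20) = 0.4305 × 0.9719 = 0.4184 d⁻¹.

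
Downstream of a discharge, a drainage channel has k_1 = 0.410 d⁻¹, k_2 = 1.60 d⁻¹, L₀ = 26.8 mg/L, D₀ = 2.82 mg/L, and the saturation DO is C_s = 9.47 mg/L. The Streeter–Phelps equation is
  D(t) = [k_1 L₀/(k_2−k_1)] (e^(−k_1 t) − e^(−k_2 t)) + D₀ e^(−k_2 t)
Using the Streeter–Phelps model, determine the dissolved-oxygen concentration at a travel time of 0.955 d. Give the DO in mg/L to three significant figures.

DO ≈ 4.62 mg/L

k_1 L₀/(k_2−k_1) = 0.410×26.8/(1.60−0.410) = 10.99/1.190 = 9.234 mg/L.
e^(−k_1 t) = e^(−0.410×0.9550) = 0.6760; e^(−k_2 t) = e^(−1.60×0.9550) = 0.2170.
D = 9.234 × (0.6760 − 0.2170) + 2.82 × 0.2170 = 4.239 + 0.6119 = 4.850 mg/L.
DO = C_s − D = 9.47 − 4.850 = 4.620 mg/L.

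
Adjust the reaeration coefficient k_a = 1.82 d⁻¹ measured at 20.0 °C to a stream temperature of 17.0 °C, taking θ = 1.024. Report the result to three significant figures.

k_a ≈ 1.70 d⁻¹

k_a(T₂) = k_a(T₁) · θ^(T₂−T₁) = 1.82 × 1.024^(17.0−20.0)
= 1.82 × 1.024^-3.00 = 1.82 × 0.9313 = 1.695 d⁻¹.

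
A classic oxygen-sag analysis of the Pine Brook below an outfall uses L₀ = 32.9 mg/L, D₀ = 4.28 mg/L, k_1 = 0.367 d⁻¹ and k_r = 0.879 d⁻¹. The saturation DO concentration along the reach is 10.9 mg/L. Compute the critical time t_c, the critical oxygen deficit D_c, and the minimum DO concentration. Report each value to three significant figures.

At the critical point dD/dt = 0, so k_1 L₀ e^(−k_1 t) = k_r D. Substituting D(t) from the Streeter–Phelps equation and solving for t gives
t_c = ln[(k_r/k_1)(1 − D₀(k_r−k_1)/(k_1 L₀))] / (k_r−k_1).
Here k_r−k_1 = 0.5120 d⁻¹ and 1 − D₀(k_r−k_1)/(k_1 L₀) = 1 − 4.28×0.5120/(0.367×32.9) = 0.8185, so
t_c = ln(2.395 × 0.8185) / 0.5120 = 0.6732 / 0.5120 = 1.315 d.
L(t_c) = L₀ e^(−k_1 t_c) = 32.9 × 0.6172 = 20.31 mg/L, and at the critical point k_r D_c = k_1 L, so D_c = (0.367/0.879) × 20.31 = 8.479 mg/L.
Minimum DO = C_s − D_c = 10.9 − 8.479 = 2.421 mg/L.

t_c ≈ 1.31 d; D_c ≈ 8.48 mg/L; min DO ≈ 2.42 mg/L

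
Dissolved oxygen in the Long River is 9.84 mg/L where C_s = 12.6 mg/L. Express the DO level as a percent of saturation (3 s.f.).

% saturation = C/C_s × 100 = 9.84/12.6 × 100 = 78.1 %.

78.1 % saturation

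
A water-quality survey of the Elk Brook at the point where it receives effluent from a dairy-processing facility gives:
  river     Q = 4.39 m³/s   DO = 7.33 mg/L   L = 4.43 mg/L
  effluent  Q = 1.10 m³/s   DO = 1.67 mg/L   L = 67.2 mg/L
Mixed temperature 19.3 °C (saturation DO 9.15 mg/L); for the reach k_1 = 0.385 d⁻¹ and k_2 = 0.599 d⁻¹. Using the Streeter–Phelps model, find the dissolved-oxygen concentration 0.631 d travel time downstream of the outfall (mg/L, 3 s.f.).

DO ≈ 4.09 mg/L

Mixed DO = (4.39×7.33 + 1.10×1.67)/(4.39+1.10) = 34.02/5.490 = 6.196 mg/L.
Mixed L₀ = (4.39×4.43 + 1.10×67.2)/(5.490) = 93.37/5.490 = 17.01 mg/L.
Initial deficit D₀ = C_s − DO₀ = 9.15 − 6.196 = 2.954 mg/L.
D(0.631) = [0.385×17.01/(0.599−0.385)](e^(−0.385×0.631) − e^(−0.599×0.631)) + 2.954 e^(−0.599×0.631)
= 30.60 × (0.7843 − 0.6853) + 2.954 × 0.6853 = 5.055 mg/L.
DO = 9.15 − 5.055 = 4.095 mg/L.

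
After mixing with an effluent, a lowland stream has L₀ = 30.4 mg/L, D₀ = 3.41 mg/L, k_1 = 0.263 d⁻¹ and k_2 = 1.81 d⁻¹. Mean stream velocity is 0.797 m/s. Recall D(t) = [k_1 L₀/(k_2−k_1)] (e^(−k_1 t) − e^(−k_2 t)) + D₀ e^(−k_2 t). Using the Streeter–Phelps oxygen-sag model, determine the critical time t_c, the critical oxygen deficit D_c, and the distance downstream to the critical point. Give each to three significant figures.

t_c ≈ 0.550 d; D_c ≈ 3.82 mg/L; x_c ≈ 37.9 km

At the critical point dD/dt = 0, so k_1 L₀ e^(−k_1 t) = k_2 D. Substituting D(t) from the Streeter–Phelps equation and solving for t gives
t_c = ln[(k_2/k_1)(1 − D₀(k_2−k_1)/(k_1 L₀))] / (k_2−k_1).
Here k_2−k_1 = 1.547 d⁻¹ and 1 − D₀(k_2−k_1)/(k_1 L₀) = 1 − 3.41×1.547/(0.263×30.4) = 0.3402, so
t_c = ln(6.882 × 0.3402) / 1.547 = 0.8507 / 1.547 = 0.5499 d.
L(t_c) = L₀ e^(−k_1 t_c) = 30.4 × 0.8653 = 26.31 mg/L, and at the critical point k_2 D_c = k_1 L, so D_c = (0.263/1.81) × 26.31 = 3.822 mg/L.
x_c = v t_c = 0.797 m/s × 0.5499 d × 86400 s/d = 37870 m ≈ 37.9 km.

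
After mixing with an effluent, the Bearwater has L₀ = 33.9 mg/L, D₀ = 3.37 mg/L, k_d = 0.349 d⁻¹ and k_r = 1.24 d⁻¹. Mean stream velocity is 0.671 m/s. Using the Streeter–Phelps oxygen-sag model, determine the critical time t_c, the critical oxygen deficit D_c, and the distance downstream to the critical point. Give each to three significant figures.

t_c ≈ 1.09 d; D_c ≈ 6.51 mg/L; x_c ≈ 63.4 km

t_c = [1/(k_r−k_d)] ln[(k_r/k_d)(1 − D₀(k_r−k_d)/(k_d L₀))]
= [1/(1.24−0.349)] ln[(1.24/0.349)(1 − 3.37×0.8910/(0.349×33.9))]
= (1/0.8910) ln[3.553 × 0.7462] = 1.122 × ln(2.651) = 1.122 × 0.9750 = 1.094 d.
D_c = (k_d/k_r) L₀ e^(−k_d t_c) = (0.349/1.24) × 33.9 × e^(−0.349×1.094) = 0.2815 × 33.9 × 0.6826 = 6.512 mg/L.
x_c = v t_c = 0.671 m/s × 1.094 d × 86400 s/d = 63440 m ≈ 63.4 km.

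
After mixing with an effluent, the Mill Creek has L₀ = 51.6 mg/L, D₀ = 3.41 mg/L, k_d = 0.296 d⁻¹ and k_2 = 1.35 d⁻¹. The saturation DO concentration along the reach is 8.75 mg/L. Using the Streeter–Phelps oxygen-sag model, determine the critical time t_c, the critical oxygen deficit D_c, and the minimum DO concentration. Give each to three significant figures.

t_c ≈ 1.19 d; D_c ≈ 7.97 mg/L; min DO ≈ 0.784 mg/L

At the critical point dD/dt = 0, so k_d L₀ e^(−k_d t) = k_2 D. Substituting D(t) from the Streeter–Phelps equation and solving for t gives
t_c = ln[(k_2/k_d)(1 − D₀(k_2−k_d)/(k_d L₀))] / (k_2−k_d).
Here k_2−k_d = 1.054 d⁻¹ and 1 − D₀(k_2−k_d)/(k_d L₀) = 1 − 3.41×1.054/(0.296×51.6) = 0.7647, so
t_c = ln(4.561 × 0.7647) / 1.054 = 1.249 / 1.054 = 1.185 d.
L(t_c) = L₀ e^(−k_d t_c) = 51.6 × 0.7041 = 36.33 mg/L, and at the critical point k_2 D_c = k_d L, so D_c = (0.296/1.35) × 36.33 = 7.966 mg/L.
Minimum DO = C_s − D_c = 8.75 − 7.966 = 0.7839 mg/L.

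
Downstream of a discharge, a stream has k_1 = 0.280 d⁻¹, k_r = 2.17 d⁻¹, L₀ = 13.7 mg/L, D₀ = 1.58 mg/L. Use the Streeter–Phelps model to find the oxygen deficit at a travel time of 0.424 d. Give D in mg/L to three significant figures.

k_1 L₀/(k_r−k_1) = 0.280×13.7/(2.17−0.280) = 3.836/1.890 = 2.030 mg/L.
e^(−k_1 t) = e^(−0.280×0.4240) = 0.8881; e^(−k_r t) = e^(−2.17×0.4240) = 0.3985.
D = 2.030 × (0.8881 − 0.3985) + 1.58 × 0.3985 = 0.9936 + 0.6296 = 1.623 mg/L.

D ≈ 1.62 mg/L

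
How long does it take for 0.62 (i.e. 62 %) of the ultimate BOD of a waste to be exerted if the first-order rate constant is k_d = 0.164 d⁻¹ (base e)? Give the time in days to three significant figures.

t ≈ 5.90 d

y/L₀ = 1 − e^(−k_d t) = 0.62 ⇒ e^(−k_d t) = 0.380
t = −ln(0.380) / 0.164 = 0.9676 / 0.164 = 5.900 d.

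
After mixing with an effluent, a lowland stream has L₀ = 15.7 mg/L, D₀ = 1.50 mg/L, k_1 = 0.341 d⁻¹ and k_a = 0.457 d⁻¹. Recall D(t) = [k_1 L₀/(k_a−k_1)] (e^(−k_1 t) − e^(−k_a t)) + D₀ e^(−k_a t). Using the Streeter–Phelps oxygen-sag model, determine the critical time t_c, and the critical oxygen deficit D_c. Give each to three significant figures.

With k_a/k_1 = 1.340 and 1 − D₀(k_a−k_1)/(k_1 L₀) = 0.9675,
t_c = ln(1.340 × 0.9675) / (0.457 − 0.341) = ln(1.297) / 0.1160 = 0.2598/0.1160 = 2.239 d.
D_c = (k_1/k_a) L₀ e^(−k_1 t_c) = (0.341/0.457) × 15.7 × e^(−0.341×2.239) = 0.7462 × 15.7 × 0.4660 = 5.459 mg/L.

t_c ≈ 2.24 d; D_c ≈ 5.46 mg/L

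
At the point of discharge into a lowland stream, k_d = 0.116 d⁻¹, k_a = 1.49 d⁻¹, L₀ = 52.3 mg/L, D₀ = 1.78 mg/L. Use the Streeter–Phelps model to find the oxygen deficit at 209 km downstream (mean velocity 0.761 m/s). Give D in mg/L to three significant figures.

Travel time t = x/v = 209 km / (0.761 m/s) = 209000 m / 0.761 m/s = 274600 s = 3.179 d.
k_d L₀/(k_a−k_d) = 0.116×52.3/(1.49−0.116) = 6.067/1.374 = 4.415 mg/L.
e^(−k_d t) = e^(−0.116×3.179) = 0.6916; e^(−k_a t) = e^(−1.49×3.179) = 0.008772.
D = 4.415 × (0.6916 − 0.008772) + 1.78 × 0.008772 = 3.015 + 0.01561 = 3.031 mg/L.

D ≈ 3.03 mg/L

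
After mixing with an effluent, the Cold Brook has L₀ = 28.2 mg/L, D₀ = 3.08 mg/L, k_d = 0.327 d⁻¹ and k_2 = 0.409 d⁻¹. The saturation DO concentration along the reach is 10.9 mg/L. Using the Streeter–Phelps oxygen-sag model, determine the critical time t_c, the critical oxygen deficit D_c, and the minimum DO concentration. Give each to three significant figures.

t_c ≈ 2.39 d; D_c ≈ 10.3 mg/L; min DO ≈ 0.581 mg/L

t_c = [1/(k_2−k_d)] ln[(k_2/k_d)(1 − D₀(k_2−k_d)/(k_d L₀))]
= [1/(0.409−0.327)] ln[(0.409/0.327)(1 − 3.08×0.08200/(0.327×28.2))]
= (1/0.08200) ln[1.251 × 0.9726] = 12.20 × ln(1.217) = 12.20 × 0.1960 = 2.390 d.
L(t_c) = L₀ e^(−k_d t_c) = 28.2 × 0.4577 = 12.91 mg/L, and at the critical point k_2 D_c = k_d L, so D_c = (0.327/0.409) × 12.91 = 10.32 mg/L.
Minimum DO = C_s − D_c = 10.9 − 10.32 = 0.5807 mg/L.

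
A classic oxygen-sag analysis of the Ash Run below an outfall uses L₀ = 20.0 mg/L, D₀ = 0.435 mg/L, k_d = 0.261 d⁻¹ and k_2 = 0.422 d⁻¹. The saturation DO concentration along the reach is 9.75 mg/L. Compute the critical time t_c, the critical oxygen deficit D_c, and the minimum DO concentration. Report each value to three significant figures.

t_c = [1/(k_2−k_d)] ln[(k_2/k_d)(1 − D₀(k_2−k_d)/(k_d L₀))]
= [1/(0.422−0.261)] ln[(0.422/0.261)(1 − 0.435×0.1610/(0.261×20.0))]
= (1/0.1610) ln[1.617 × 0.9866] = 6.211 × ln(1.595) = 6.211 × 0.4670 = 2.900 d.
L(t_c) = L₀ e^(−k_d t_c) = 20.0 × 0.4691 = 9.381 mg/L, and at the critical point k_2 D_c = k_d L, so D_c = (0.261/0.422) × 9.381 = 5.802 mg/L.
Minimum DO = C_s − D_c = 9.75 − 5.802 = 3.948 mg/L.

t_c ≈ 2.90 d; D_c ≈ 5.80 mg/L; min DO ≈ 3.95 mg/L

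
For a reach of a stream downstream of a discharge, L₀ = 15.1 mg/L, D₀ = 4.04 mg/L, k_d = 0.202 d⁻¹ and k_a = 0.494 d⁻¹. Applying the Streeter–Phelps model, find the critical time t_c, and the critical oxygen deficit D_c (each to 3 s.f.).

t_c ≈ 1.39 d; D_c ≈ 4.66 mg/L

t_c = [1/(k_a−k_d)] ln[(k_a/k_d)(1 − D₀(k_a−k_d)/(k_d L₀))]
= [1/(0.494−0.202)] ln[(0.494/0.202)(1 − 4.04×0.2920/(0.202×15.1))]
= (1/0.2920) ln[2.446 × 0.6132] = 3.425 × ln(1.500) = 3.425 × 0.4053 = 1.388 d.
L(t_c) = L₀ e^(−k_d t_c) = 15.1 × 0.7555 = 11.41 mg/L, and at the critical point k_a D_c = k_d L, so D_c = (0.202/0.494) × 11.41 = 4.665 mg/L.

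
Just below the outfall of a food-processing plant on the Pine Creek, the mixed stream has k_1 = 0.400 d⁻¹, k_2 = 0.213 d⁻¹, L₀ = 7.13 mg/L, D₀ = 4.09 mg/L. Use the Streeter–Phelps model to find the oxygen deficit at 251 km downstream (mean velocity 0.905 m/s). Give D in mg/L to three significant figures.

Travel time t = x/v = 251 km / (0.905 m/s) = 251000 m / 0.905 m/s = 277300 s = 3.210 d.
k_1 L₀/(k_2−k_1) = 0.400×7.13/(0.213−0.400) = 2.852/-0.1870 = -15.25 mg/L.
e^(−k_1 t) = e^(−0.400×3.210) = 0.2769; e^(−k_2 t) = e^(−0.213×3.210) = 0.5047.
D = -15.25 × (0.2769 − 0.5047) + 4.09 × 0.5047 = 3.474 + 2.064 = 5.539 mg/L.

D ≈ 5.54 mg/L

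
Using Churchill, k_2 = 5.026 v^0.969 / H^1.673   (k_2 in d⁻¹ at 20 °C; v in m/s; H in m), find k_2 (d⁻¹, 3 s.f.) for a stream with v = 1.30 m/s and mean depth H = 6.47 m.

k_2 ≈ 0.285 d⁻¹

k_2 = 5.026 × 1.30^0.969 / 6.47^1.673 = 5.026 × 1.289 / 22.73 = 0.2851 d⁻¹.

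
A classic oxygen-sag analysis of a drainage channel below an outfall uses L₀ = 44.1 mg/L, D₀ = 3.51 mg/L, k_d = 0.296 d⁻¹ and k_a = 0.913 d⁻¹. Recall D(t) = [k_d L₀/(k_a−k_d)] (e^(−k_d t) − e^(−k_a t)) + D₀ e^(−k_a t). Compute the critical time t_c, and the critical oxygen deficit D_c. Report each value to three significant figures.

At the critical point dD/dt = 0, so k_d L₀ e^(−k_d t) = k_a D. Substituting D(t) from the Streeter–Phelps equation and solving for t gives
t_c = ln[(k_a/k_d)(1 − D₀(k_a−k_d)/(k_d L₀))] / (k_a−k_d).
Here k_a−k_d = 0.6170 d⁻¹ and 1 − D₀(k_a−k_d)/(k_d L₀) = 1 − 3.51×0.6170/(0.296×44.1) = 0.8341, so
t_c = ln(3.084 × 0.8341) / 0.6170 = 0.9450 / 0.6170 = 1.532 d.
L(t_c) = L₀ e^(−k_d t_c) = 44.1 × 0.6355 = 28.03 mg/L, and at the critical point k_a D_c = k_d L, so D_c = (0.296/0.913) × 28.03 = 9.086 mg/L.

t_c ≈ 1.53 d; D_c ≈ 9.09 mg/L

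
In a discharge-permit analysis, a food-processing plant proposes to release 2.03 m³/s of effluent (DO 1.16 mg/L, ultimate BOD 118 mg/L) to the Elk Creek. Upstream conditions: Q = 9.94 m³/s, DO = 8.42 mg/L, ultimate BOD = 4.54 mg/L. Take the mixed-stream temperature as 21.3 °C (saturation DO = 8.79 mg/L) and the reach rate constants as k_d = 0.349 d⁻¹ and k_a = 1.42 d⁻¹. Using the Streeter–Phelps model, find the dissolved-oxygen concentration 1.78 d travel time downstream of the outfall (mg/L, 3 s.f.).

DO ≈ 5.12 mg/L

Mixed DO = (9.94×8.42 + 2.03×1.16)/(9.94+2.03) = 86.05/11.97 = 7.189 mg/L.
Mixed L₀ = (9.94×4.54 + 2.03×118)/(11.97) = 284.7/11.97 = 23.78 mg/L.
Initial deficit D₀ = C_s − DO₀ = 8.79 − 7.189 = 1.601 mg/L.
D(1.78) = [0.349×23.78/(1.42−0.349)](e^(−0.349×1.78) − e^(−1.42×1.78)) + 1.601 e^(−1.42×1.78)
= 7.750 × (0.5373 − 0.07985) + 1.601 × 0.07985 = 3.673 mg/L.
DO = 8.79 − 3.673 = 5.117 mg/L.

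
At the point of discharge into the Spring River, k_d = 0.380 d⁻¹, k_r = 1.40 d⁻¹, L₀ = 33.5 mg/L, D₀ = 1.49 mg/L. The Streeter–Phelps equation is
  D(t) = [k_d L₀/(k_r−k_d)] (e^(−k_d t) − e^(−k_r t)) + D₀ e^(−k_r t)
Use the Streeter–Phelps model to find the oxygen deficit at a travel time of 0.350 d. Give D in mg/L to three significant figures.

D ≈ 4.19 mg/L

k_d L₀/(k_r−k_d) = 0.380×33.5/(1.40−0.380) = 12.73/1.020 = 12.48 mg/L.
e^(−k_d t) = e^(−0.380×0.3500) = 0.8755; e^(−k_r t) = e^(−1.40×0.3500) = 0.6126.
D = 12.48 × (0.8755 − 0.6126) + 1.49 × 0.6126 = 3.280 + 0.9128 = 4.193 mg/L.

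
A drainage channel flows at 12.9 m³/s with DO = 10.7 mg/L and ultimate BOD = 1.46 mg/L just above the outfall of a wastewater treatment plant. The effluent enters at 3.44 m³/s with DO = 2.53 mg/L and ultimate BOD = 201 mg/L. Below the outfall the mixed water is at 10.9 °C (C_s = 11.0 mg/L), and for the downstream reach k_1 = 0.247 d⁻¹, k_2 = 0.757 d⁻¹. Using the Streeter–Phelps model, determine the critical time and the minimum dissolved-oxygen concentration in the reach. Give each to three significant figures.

t_c ≈ 2.00 d; minimum DO ≈ 2.34 mg/L

Mixed DO = (12.9×10.7 + 3.44×2.53)/(12.9+3.44) = 146.7/16.34 = 8.980 mg/L.
Mixed L₀ = (12.9×1.46 + 3.44×201)/(16.34) = 710.3/16.34 = 43.47 mg/L.
Initial deficit D₀ = C_s − DO₀ = 11.0 − 8.980 = 2.020 mg/L.
t_c = (1/0.5100) ln[(0.757/0.247)(1 − 2.020×0.5100/(0.247×43.47))] = 1.961 × ln(2.771) = 1.998 d.
D_c = (0.247/0.757) × 43.47 × e^(−0.247×1.998) = 0.3263 × 43.47 × 0.6104 = 8.658 mg/L.
Minimum DO = 11.0 − 8.658 = 2.342 mg/L.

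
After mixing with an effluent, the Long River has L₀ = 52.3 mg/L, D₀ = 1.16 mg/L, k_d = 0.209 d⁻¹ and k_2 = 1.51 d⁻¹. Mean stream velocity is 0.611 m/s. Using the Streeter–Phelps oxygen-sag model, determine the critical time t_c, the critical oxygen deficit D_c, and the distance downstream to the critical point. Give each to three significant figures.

t_c ≈ 1.41 d; D_c ≈ 5.40 mg/L; x_c ≈ 74.2 km

At the critical point dD/dt = 0, so k_d L₀ e^(−k_d t) = k_2 D. Substituting D(t) from the Streeter–Phelps equation and solving for t gives
t_c = ln[(k_2/k_d)(1 − D₀(k_2−k_d)/(k_d L₀))] / (k_2−k_d).
Here k_2−k_d = 1.301 d⁻¹ and 1 − D₀(k_2−k_d)/(k_d L₀) = 1 − 1.16×1.301/(0.209×52.3) = 0.8619, so
t_c = ln(7.225 × 0.8619) / 1.301 = 1.829 / 1.301 = 1.406 d.
D_c = (k_d/k_2) L₀ e^(−k_d t_c) = (0.209/1.51) × 52.3 × e^(−0.209×1.406) = 0.1384 × 52.3 × 0.7454 = 5.396 mg/L.
x_c = v t_c = 0.611 m/s × 1.406 d × 86400 s/d = 74210 m ≈ 74.2 km.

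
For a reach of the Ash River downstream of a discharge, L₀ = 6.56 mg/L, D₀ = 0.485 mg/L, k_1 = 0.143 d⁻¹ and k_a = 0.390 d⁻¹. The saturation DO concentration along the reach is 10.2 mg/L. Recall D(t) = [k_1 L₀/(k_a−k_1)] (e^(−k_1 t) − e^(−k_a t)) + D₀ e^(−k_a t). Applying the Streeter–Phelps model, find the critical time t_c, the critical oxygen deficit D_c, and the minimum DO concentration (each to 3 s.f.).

t_c ≈ 3.51 d; D_c ≈ 1.46 mg/L; min DO ≈ 8.74 mg/L

t_c = [1/(k_a−k_1)] ln[(k_a/k_1)(1 − D₀(k_a−k_1)/(k_1 L₀))]
= [1/(0.390−0.143)] ln[(0.390/0.143)(1 − 0.485×0.2470/(0.143×6.56))]
= (1/0.2470) ln[2.727 × 0.8723] = 4.049 × ln(2.379) = 4.049 × 0.8667 = 3.509 d.
L(t_c) = L₀ e^(−k_1 t_c) = 6.56 × 0.6055 = 3.972 mg/L, and at the critical point k_a D_c = k_1 L, so D_c = (0.143/0.390) × 3.972 = 1.456 mg/L.
Minimum DO = C_s − D_c = 10.2 − 1.456 = 8.744 mg/L.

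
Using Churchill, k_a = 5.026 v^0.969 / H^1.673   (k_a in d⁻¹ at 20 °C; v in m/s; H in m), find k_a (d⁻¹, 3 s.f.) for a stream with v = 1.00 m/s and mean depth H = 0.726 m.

k_a = 5.026 × 1.00^0.969 / 0.726^1.673 = 5.026 × 1.000 / 0.5853 = 8.588 d⁻¹.

k_a ≈ 8.59 d⁻¹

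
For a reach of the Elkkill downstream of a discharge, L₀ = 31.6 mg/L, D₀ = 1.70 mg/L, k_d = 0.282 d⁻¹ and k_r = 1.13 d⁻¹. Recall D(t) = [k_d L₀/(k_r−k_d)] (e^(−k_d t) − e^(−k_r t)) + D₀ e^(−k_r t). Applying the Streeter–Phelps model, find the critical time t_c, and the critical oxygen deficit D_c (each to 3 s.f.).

t_c = [1/(k_r−k_d)] ln[(k_r/k_d)(1 − D₀(k_r−k_d)/(k_d L₀))]
= [1/(1.13−0.282)] ln[(1.13/0.282)(1 − 1.70×0.8480/(0.282×31.6))]
= (1/0.8480) ln[4.007 × 0.8382] = 1.179 × ln(3.359) = 1.179 × 1.212 = 1.429 d.
D_c = (k_d/k_r) L₀ e^(−k_d t_c) = (0.282/1.13) × 31.6 × e^(−0.282×1.429) = 0.2496 × 31.6 × 0.6684 = 5.271 mg/L.

t_c ≈ 1.43 d; D_c ≈ 5.27 mg/L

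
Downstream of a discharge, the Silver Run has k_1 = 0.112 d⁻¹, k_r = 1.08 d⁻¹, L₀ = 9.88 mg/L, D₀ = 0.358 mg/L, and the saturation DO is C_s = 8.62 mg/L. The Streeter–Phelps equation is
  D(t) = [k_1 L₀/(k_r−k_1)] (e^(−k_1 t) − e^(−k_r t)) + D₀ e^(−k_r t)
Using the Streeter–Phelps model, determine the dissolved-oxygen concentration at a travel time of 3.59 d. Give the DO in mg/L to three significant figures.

DO ≈ 7.87 mg/L

k_1 L₀/(k_r−k_1) = 0.112×9.88/(1.08−0.112) = 1.107/0.9680 = 1.143 mg/L.
e^(−k_1 t) = e^(−0.112×3.590) = 0.6689; e^(−k_r t) = e^(−1.08×3.590) = 0.02071.
D = 1.143 × (0.6689 − 0.02071) + 0.358 × 0.02071 = 0.7410 + 0.007414 = 0.7484 mg/L.
DO = C_s − D = 8.62 − 0.7484 = 7.872 mg/L.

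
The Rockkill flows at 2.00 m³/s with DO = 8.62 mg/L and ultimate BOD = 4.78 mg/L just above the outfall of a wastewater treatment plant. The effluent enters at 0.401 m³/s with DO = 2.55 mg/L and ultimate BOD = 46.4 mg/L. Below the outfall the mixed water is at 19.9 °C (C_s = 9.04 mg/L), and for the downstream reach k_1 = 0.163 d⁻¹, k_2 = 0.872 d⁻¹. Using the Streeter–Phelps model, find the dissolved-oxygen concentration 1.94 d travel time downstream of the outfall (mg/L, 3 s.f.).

DO ≈ 7.31 mg/L

Mixed DO = (2.00×8.62 + 0.401×2.55)/(2.00+0.401) = 18.26/2.401 = 7.606 mg/L.
Mixed L₀ = (2.00×4.78 + 0.401×46.4)/(2.401) = 28.17/2.401 = 11.73 mg/L.
Initial deficit D₀ = C_s − DO₀ = 9.04 − 7.606 = 1.434 mg/L.
D(1.94) = [0.163×11.73/(0.872−0.163)](e^(−0.163×1.94) − e^(−0.872×1.94)) + 1.434 e^(−0.872×1.94)
= 2.697 × (0.7289 − 0.1842) + 1.434 × 0.1842 = 1.733 mg/L.
DO = 9.04 − 1.733 = 7.307 mg/L.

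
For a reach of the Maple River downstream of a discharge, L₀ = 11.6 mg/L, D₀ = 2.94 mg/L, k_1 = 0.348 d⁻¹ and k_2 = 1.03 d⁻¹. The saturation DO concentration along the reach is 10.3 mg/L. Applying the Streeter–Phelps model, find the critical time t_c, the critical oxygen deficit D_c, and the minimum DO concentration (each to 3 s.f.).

At the critical point dD/dt = 0, so k_1 L₀ e^(−k_1 t) = k_2 D. Substituting D(t) from the Streeter–Phelps equation and solving for t gives
t_c = ln[(k_2/k_1)(1 − D₀(k_2−k_1)/(k_1 L₀))] / (k_2−k_1).
Here k_2−k_1 = 0.6820 d⁻¹ and 1 − D₀(k_2−k_1)/(k_1 L₀) = 1 − 2.94×0.6820/(0.348×11.6) = 0.5033, so
t_c = ln(2.960 × 0.5033) / 0.6820 = 0.3985 / 0.6820 = 0.5844 d.
L(t_c) = L₀ e^(−k_1 t_c) = 11.6 × 0.8160 = 9.465 mg/L, and at the critical point k_2 D_c = k_1 L, so D_c = (0.348/1.03) × 9.465 = 3.198 mg/L.
Minimum DO = C_s − D_c = 10.3 − 3.198 = 7.102 mg/L.

t_c ≈ 0.584 d; D_c ≈ 3.20 mg/L; min DO ≈ 7.10 mg/L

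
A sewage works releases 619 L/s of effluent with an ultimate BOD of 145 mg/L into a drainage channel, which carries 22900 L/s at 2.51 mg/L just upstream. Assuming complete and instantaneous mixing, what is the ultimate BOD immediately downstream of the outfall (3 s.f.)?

6.26 mg/L

Flow-weighted mixing: C = (Q_r C_r + Q_w C_w)/(Q_r + Q_w)
= (22900×2.51 + 619×145)/(22900 + 619) = 147200/23520 = 6.260 mg/L.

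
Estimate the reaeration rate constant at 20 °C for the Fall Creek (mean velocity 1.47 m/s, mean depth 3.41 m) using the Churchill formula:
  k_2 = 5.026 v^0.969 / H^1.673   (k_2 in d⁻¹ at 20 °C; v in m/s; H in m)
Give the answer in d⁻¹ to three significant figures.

k_2 = 5.026 × 1.47^0.969 / 3.41^1.673 = 5.026 × 1.453 / 7.786 = 0.9377 d⁻¹.

k_2 ≈ 0.938 d⁻¹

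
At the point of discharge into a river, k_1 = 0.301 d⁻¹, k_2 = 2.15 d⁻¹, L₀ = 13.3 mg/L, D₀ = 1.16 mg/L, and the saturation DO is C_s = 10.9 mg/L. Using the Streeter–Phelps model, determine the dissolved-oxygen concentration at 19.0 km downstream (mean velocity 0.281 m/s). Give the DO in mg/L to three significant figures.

DO ≈ 9.38 mg/L

Travel time t = x/v = 19.0 km / (0.281 m/s) = 19000 m / 0.281 m/s = 67620 s = 0.7826 d.
k_1 L₀/(k_2−k_1) = 0.301×13.3/(2.15−0.301) = 4.003/1.849 = 2.165 mg/L.
e^(−k_1 t) = e^(−0.301×0.7826) = 0.7901; e^(−k_2 t) = e^(−2.15×0.7826) = 0.1859.
D = 2.165 × (0.7901 − 0.1859) + 1.16 × 0.1859 = 1.308 + 0.2156 = 1.524 mg/L.
DO = C_s − D = 10.9 − 1.524 = 9.376 mg/L.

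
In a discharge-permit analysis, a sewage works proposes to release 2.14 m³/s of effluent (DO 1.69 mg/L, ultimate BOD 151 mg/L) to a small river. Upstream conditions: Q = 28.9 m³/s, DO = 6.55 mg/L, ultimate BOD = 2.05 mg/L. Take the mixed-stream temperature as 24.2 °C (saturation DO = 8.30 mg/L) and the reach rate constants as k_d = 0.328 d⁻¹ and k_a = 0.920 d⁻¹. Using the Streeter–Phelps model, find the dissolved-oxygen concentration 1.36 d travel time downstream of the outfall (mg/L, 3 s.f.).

DO ≈ 5.29 mg/L

Mixed DO = (28.9×6.55 + 2.14×1.69)/(28.9+2.14) = 192.9/31.04 = 6.215 mg/L.
Mixed L₀ = (28.9×2.05 + 2.14×151)/(31.04) = 382.4/31.04 = 12.32 mg/L.
Initial deficit D₀ = C_s − DO₀ = 8.30 − 6.215 = 2.085 mg/L.
D(1.36) = [0.328×12.32/(0.920−0.328)](e^(−0.328×1.36) − e^(−0.920×1.36)) + 2.085 e^(−0.920×1.36)
= 6.825 × (0.6401 − 0.2862) + 2.085 × 0.2862 = 3.013 mg/L.
DO = 8.30 − 3.013 = 5.287 mg/L.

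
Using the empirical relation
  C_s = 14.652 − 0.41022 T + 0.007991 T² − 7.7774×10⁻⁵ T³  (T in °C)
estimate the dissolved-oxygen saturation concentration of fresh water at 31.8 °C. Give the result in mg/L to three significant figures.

C_s = 14.652 − 0.41022×31.8 + 0.007991×31.8² − 7.7774×10⁻⁵×31.8³ = 7.187 mg/L.

C_s ≈ 7.19 mg/L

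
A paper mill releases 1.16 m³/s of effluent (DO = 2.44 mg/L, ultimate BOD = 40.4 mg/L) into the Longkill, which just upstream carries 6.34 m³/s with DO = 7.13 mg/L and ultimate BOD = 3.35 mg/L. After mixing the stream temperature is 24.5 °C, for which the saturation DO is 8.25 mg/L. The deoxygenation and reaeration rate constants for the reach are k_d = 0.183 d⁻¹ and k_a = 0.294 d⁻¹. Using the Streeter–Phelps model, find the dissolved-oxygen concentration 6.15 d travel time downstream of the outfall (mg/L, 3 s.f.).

Mixed DO = (6.34×7.13 + 1.16×2.44)/(6.34+1.16) = 48.03/7.500 = 6.405 mg/L.
Mixed L₀ = (6.34×3.35 + 1.16×40.4)/(7.500) = 68.10/7.500 = 9.080 mg/L.
Initial deficit D₀ = C_s − DO₀ = 8.25 − 6.405 = 1.845 mg/L.
D(6.15) = [0.183×9.080/(0.294−0.183)](e^(−0.183×6.15) − e^(−0.294×6.15)) + 1.845 e^(−0.294×6.15)
= 14.97 × (0.3245 − 0.1640) + 1.845 × 0.1640 = 2.706 mg/L.
DO = 8.25 − 2.706 = 5.544 mg/L.

DO ≈ 5.54 mg/L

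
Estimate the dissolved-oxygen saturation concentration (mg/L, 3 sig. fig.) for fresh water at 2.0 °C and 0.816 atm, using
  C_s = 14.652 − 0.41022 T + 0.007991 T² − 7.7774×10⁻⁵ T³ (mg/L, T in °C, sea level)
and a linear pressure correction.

C_s ≈ 11.3 mg/L

At sea level: C_s = 14.652 − 0.41022×2.0 + 0.007991×2.0² − 7.7774×10⁻⁵×2.0³ = 13.86 mg/L.
Pressure correction: C_s' = 13.86 × 0.816 = 11.31 mg/L.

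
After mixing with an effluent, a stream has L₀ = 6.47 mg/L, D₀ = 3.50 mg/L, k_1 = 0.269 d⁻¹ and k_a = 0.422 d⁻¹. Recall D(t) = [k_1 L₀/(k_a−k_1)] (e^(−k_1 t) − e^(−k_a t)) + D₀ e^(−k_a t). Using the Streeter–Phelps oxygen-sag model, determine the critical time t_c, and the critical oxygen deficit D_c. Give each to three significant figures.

At the critical point dD/dt = 0, so k_1 L₀ e^(−k_1 t) = k_a D. Substituting D(t) from the Streeter–Phelps equation and solving for t gives
t_c = ln[(k_a/k_1)(1 − D₀(k_a−k_1)/(k_1 L₀))] / (k_a−k_1).
Here k_a−k_1 = 0.1530 d⁻¹ and 1 − D₀(k_a−k_1)/(k_1 L₀) = 1 − 3.50×0.1530/(0.269×6.47) = 0.6923, so
t_c = ln(1.569 × 0.6923) / 0.1530 = 0.08258 / 0.1530 = 0.5398 d.
L(t_c) = L₀ e^(−k_1 t_c) = 6.47 × 0.8649 = 5.596 mg/L, and at the critical point k_a D_c = k_1 L, so D_c = (0.269/0.422) × 5.596 = 3.567 mg/L.

t_c ≈ 0.540 d; D_c ≈ 3.57 mg/L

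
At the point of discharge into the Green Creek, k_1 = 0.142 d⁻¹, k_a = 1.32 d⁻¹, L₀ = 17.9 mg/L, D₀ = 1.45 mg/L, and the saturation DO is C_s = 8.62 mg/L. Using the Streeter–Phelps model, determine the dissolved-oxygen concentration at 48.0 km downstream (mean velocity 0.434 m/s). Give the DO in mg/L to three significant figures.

DO ≈ 6.95 mg/L

Travel time t = x/v = 48.0 km / (0.434 m/s) = 48000 m / 0.434 m/s = 110600 s = 1.280 d.
k_1 L₀/(k_a−k_1) = 0.142×17.9/(1.32−0.142) = 2.542/1.178 = 2.158 mg/L.
e^(−k_1 t) = e^(−0.142×1.280) = 0.8338; e^(−k_a t) = e^(−1.32×1.280) = 0.1846.
D = 2.158 × (0.8338 − 0.1846) + 1.45 × 0.1846 = 1.401 + 0.2676 = 1.668 mg/L.
DO = C_s − D = 8.62 − 1.668 = 6.952 mg/L.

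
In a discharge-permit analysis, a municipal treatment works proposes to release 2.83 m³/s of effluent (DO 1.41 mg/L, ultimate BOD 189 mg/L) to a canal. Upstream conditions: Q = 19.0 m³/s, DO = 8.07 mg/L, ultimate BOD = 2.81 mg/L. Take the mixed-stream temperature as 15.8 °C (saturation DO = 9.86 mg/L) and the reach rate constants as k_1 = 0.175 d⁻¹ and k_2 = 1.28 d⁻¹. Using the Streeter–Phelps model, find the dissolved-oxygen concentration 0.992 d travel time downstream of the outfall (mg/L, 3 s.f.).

Mixed DO = (19.0×8.07 + 2.83×1.41)/(19.0+2.83) = 157.3/21.83 = 7.207 mg/L.
Mixed L₀ = (19.0×2.81 + 2.83×189)/(21.83) = 588.3/21.83 = 26.95 mg/L.
Initial deficit D₀ = C_s − DO₀ = 9.86 − 7.207 = 2.653 mg/L.
D(0.992) = [0.175×26.95/(1.28−0.175)](e^(−0.175×0.992) − e^(−1.28×0.992)) + 2.653 e^(−1.28×0.992)
= 4.268 × (0.8406 − 0.2809) + 2.653 × 0.2809 = 3.134 mg/L.
DO = 9.86 − 3.134 = 6.726 mg/L.

DO ≈ 6.73 mg/L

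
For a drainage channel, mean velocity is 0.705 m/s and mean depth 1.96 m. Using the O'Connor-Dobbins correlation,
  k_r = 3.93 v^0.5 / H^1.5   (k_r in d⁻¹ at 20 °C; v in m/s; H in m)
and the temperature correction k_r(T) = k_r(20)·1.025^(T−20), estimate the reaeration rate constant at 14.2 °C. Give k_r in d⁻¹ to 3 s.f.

k_r(20) = 3.93 × 0.705^0.5 / 1.96^1.5 = 3.93 × 0.8396 / 2.744 = 1.203 d⁻¹.
k_r(14.2) = 1.203 × 1.025^(14.2−20) = 1.203 × 0.8666 = 1.042 d⁻¹.

k_r ≈ 1.04 d⁻¹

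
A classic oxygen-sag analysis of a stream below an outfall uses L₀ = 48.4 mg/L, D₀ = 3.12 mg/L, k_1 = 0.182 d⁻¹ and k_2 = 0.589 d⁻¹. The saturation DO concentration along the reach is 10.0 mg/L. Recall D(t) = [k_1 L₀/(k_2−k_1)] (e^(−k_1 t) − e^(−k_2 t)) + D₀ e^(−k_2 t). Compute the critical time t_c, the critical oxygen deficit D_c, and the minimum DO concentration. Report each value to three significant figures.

With k_2/k_1 = 3.236 and 1 − D₀(k_2−k_1)/(k_1 L₀) = 0.8558,
t_c = ln(3.236 × 0.8558) / (0.589 − 0.182) = ln(2.770) / 0.4070 = 1.019/0.4070 = 2.503 d.
D_c = (k_1/k_2) L₀ e^(−k_1 t_c) = (0.182/0.589) × 48.4 × e^(−0.182×2.503) = 0.3090 × 48.4 × 0.6341 = 9.483 mg/L.
Minimum DO = C_s − D_c = 10.0 − 9.483 = 0.5168 mg/L.

t_c ≈ 2.50 d; D_c ≈ 9.48 mg/L; min DO ≈ 0.517 mg/L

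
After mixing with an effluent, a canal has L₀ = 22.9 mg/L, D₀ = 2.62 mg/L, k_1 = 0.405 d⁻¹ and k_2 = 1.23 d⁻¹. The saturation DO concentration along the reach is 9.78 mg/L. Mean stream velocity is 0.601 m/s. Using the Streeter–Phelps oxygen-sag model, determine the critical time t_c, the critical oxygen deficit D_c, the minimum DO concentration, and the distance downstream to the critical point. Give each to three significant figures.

t_c ≈ 1.02 d; D_c ≈ 4.98 mg/L; min DO ≈ 4.80 mg/L; x_c ≈ 53.2 km

At the critical point dD/dt = 0, so k_1 L₀ e^(−k_1 t) = k_2 D. Substituting D(t) from the Streeter–Phelps equation and solving for t gives
t_c = ln[(k_2/k_1)(1 − D₀(k_2−k_1)/(k_1 L₀))] / (k_2−k_1).
Here k_2−k_1 = 0.8250 d⁻¹ and 1 − D₀(k_2−k_1)/(k_1 L₀) = 1 − 2.62×0.8250/(0.405×22.9) = 0.7669, so
t_c = ln(3.037 × 0.7669) / 0.8250 = 0.8455 / 0.8250 = 1.025 d.
D_c = (k_1/k_2) L₀ e^(−k_1 t_c) = (0.405/1.23) × 22.9 × e^(−0.405×1.025) = 0.3293 × 22.9 × 0.6603 = 4.979 mg/L.
Minimum DO = C_s − D_c = 9.78 − 4.979 = 4.801 mg/L.
x_c = v t_c = 0.601 m/s × 1.025 d × 86400 s/d = 53220 m ≈ 53.2 km.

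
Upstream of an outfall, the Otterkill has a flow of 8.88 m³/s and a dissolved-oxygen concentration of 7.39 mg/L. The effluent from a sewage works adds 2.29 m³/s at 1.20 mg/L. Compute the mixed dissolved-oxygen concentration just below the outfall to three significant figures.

6.12 mg/L

Flow-weighted mixing: C = (Q_r C_r + Q_w C_w)/(Q_r + Q_w)
= (8.88×7.39 + 2.29×1.20)/(8.88 + 2.29) = 68.37/11.17 = 6.121 mg/L.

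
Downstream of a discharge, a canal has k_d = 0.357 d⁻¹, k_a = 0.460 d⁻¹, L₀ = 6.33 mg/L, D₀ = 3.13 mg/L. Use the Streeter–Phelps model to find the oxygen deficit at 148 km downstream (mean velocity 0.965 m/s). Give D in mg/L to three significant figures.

D ≈ 3.33 mg/L

Travel time t = x/v = 148 km / (0.965 m/s) = 148000 m / 0.965 m/s = 153400 s = 1.775 d.
k_d L₀/(k_a−k_d) = 0.357×6.33/(0.460−0.357) = 2.260/0.1030 = 21.94 mg/L.
e^(−k_d t) = e^(−0.357×1.775) = 0.5306; e^(−k_a t) = e^(−0.460×1.775) = 0.4420.
D = 21.94 × (0.5306 − 0.4420) + 3.13 × 0.4420 = 1.945 + 1.383 = 3.329 mg/L.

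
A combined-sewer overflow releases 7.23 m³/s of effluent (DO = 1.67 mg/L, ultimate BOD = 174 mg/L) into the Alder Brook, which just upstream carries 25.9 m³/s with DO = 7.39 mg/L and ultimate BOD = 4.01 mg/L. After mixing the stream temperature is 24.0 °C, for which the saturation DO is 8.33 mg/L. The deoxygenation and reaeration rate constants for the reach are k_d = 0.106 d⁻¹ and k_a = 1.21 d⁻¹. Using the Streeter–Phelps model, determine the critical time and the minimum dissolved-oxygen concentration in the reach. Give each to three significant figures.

Mixed DO = (25.9×7.39 + 7.23×1.67)/(25.9+7.23) = 203.5/33.13 = 6.142 mg/L.
Mixed L₀ = (25.9×4.01 + 7.23×174)/(33.13) = 1362/33.13 = 41.11 mg/L.
Initial deficit D₀ = C_s − DO₀ = 8.33 − 6.142 = 2.188 mg/L.
t_c = (1/1.104) ln[(1.21/0.106)(1 − 2.188×1.104/(0.106×41.11))] = 0.9058 × ln(5.086) = 1.473 d.
D_c = (0.106/1.21) × 41.11 × e^(−0.106×1.473) = 0.08760 × 41.11 × 0.8554 = 3.080 mg/L.
Minimum DO = 8.33 − 3.080 = 5.250 mg/L.

t_c ≈ 1.47 d; minimum DO ≈ 5.25 mg/L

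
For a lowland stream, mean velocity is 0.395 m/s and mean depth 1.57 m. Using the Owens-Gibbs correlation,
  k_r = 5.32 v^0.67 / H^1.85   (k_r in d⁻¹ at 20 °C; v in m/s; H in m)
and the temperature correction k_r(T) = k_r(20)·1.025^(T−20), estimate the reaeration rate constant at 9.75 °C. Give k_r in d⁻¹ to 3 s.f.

k_r ≈ 0.962 d⁻¹

k_r(20) = 5.32 × 0.395^0.67 / 1.57^1.85 = 5.32 × 0.5367 / 2.304 = 1.239 d⁻¹.
k_r(9.75) = 1.239 × 1.025^(9.75−20) = 1.239 × 0.7764 = 0.9623 d⁻¹.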